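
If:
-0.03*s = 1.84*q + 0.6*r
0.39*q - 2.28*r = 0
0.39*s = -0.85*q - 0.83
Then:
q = 0.03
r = 0.01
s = -2.20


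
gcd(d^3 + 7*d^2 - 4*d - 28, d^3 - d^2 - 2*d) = d - 2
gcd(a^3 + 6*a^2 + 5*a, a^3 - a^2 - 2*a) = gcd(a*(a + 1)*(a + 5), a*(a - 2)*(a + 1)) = a^2 + a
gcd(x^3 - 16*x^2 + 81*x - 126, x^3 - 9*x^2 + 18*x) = x^2 - 9*x + 18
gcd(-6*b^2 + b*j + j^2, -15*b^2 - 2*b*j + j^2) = 3*b + j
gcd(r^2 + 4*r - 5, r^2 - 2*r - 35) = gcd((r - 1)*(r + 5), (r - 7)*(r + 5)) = r + 5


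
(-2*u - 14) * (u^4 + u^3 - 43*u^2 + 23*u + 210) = -2*u^5 - 16*u^4 + 72*u^3 + 556*u^2 - 742*u - 2940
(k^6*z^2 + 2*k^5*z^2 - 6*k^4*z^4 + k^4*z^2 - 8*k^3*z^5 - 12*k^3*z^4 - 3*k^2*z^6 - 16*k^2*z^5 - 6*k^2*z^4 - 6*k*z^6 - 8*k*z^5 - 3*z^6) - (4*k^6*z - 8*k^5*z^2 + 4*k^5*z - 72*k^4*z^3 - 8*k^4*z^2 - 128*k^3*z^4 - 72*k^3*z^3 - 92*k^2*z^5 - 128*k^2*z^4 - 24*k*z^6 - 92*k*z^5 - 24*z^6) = k^6*z^2 - 4*k^6*z + 10*k^5*z^2 - 4*k^5*z - 6*k^4*z^4 + 72*k^4*z^3 + 9*k^4*z^2 - 8*k^3*z^5 + 116*k^3*z^4 + 72*k^3*z^3 - 3*k^2*z^6 + 76*k^2*z^5 + 122*k^2*z^4 + 18*k*z^6 + 84*k*z^5 + 21*z^6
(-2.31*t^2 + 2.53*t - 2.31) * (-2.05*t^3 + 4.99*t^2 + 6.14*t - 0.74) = 4.7355*t^5 - 16.7134*t^4 + 3.1768*t^3 + 5.7167*t^2 - 16.0556*t + 1.7094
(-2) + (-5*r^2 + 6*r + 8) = -5*r^2 + 6*r + 6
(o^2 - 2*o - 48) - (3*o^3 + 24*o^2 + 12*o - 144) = -3*o^3 - 23*o^2 - 14*o + 96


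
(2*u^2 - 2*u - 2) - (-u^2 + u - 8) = 3*u^2 - 3*u + 6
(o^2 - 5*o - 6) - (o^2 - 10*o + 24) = 5*o - 30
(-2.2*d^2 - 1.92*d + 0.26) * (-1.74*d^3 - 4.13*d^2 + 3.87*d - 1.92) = 3.828*d^5 + 12.4268*d^4 - 1.0368*d^3 - 4.2802*d^2 + 4.6926*d - 0.4992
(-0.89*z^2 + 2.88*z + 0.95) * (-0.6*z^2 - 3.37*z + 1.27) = 0.534*z^4 + 1.2713*z^3 - 11.4059*z^2 + 0.4561*z + 1.2065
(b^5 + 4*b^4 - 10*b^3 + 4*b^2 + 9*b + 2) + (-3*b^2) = b^5 + 4*b^4 - 10*b^3 + b^2 + 9*b + 2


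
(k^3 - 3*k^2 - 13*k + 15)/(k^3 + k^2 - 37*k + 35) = (k + 3)/(k + 7)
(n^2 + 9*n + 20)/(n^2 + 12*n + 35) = (n + 4)/(n + 7)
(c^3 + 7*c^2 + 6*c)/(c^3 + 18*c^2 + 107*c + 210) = c*(c + 1)/(c^2 + 12*c + 35)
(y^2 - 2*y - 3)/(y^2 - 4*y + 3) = (y + 1)/(y - 1)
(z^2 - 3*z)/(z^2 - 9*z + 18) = z/(z - 6)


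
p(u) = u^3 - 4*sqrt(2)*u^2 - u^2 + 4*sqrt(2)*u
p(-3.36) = -132.09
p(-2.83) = -91.99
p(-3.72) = -164.64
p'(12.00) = 277.89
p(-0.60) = -6.01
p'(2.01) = -8.98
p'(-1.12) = 24.33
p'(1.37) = -6.95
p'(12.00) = 277.89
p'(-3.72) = 96.70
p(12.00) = 837.30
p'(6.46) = 44.85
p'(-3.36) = 84.26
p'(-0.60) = 14.73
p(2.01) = -7.40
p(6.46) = 28.33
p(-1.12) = -16.09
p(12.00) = 837.30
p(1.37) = -2.17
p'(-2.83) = 67.36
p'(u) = 3*u^2 - 8*sqrt(2)*u - 2*u + 4*sqrt(2)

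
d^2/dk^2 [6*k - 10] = 0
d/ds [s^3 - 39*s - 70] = 3*s^2 - 39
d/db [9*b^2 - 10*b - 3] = 18*b - 10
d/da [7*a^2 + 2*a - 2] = 14*a + 2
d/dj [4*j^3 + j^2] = 2*j*(6*j + 1)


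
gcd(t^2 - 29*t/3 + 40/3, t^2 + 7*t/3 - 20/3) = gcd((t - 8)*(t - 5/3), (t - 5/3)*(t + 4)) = t - 5/3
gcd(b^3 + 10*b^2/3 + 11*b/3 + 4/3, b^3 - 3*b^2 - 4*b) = b + 1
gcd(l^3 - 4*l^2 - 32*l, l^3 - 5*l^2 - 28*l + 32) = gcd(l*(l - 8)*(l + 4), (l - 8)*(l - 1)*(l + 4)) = l^2 - 4*l - 32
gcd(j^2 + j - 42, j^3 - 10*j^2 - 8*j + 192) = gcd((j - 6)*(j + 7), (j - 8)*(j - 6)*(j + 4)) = j - 6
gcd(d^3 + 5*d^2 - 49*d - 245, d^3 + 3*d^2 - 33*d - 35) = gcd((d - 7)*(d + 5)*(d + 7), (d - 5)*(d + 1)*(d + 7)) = d + 7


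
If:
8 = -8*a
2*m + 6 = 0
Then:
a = -1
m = -3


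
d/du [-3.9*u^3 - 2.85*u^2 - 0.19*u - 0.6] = -11.7*u^2 - 5.7*u - 0.19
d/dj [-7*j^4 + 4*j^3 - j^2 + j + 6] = -28*j^3 + 12*j^2 - 2*j + 1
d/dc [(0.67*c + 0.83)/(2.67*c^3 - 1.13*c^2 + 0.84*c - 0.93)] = (-3.5778*c^3 - 5.8912*c^2 + 1.8758*c - 1.3203)/(7.1289*c^6 - 6.0342*c^5 + 5.7625*c^4 - 6.8646*c^3 + 2.8074*c^2 - 1.5624*c + 0.8649)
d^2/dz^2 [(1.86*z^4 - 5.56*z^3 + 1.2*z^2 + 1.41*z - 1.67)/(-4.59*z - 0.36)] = (-235.119996*z^4 + 185.101848*z^3 + 52.231392*z^2 + 4.323456*z + 74.716182)/(96.702579*z^3 + 22.753548*z^2 + 1.784592*z + 0.046656)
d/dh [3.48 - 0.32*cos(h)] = 0.32*sin(h)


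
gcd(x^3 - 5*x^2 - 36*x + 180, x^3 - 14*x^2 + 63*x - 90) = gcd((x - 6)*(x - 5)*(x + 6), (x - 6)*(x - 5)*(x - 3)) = x^2 - 11*x + 30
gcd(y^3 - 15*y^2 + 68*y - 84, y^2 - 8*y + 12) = y^2 - 8*y + 12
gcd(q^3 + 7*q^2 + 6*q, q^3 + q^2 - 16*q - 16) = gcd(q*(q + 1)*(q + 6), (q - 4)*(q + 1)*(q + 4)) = q + 1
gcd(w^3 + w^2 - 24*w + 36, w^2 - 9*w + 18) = w - 3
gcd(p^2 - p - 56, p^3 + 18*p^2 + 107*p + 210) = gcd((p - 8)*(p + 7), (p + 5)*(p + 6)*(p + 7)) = p + 7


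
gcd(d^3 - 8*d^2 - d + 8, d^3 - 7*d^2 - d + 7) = d^2 - 1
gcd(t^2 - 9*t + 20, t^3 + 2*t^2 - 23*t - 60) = t - 5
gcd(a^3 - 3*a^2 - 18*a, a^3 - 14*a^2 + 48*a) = a^2 - 6*a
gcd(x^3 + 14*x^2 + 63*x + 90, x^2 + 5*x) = x + 5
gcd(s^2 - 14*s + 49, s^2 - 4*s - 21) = s - 7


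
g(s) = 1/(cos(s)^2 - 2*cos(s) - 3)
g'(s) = (2*sin(s)*cos(s) - 2*sin(s))/(cos(s)^2 - 2*cos(s) - 3)^2 = 2*(cos(s) - 1)*sin(s)/(sin(s)^2 + 2*cos(s) + 2)^2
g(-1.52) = -0.32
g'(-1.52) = 0.20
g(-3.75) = -1.46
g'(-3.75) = -4.43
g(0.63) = -0.25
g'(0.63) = -0.01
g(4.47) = -0.41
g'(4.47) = 0.40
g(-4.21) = -0.55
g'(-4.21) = -0.80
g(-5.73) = -0.25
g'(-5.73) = -0.01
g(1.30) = -0.29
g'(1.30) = -0.12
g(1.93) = -0.46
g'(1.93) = -0.54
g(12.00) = -0.25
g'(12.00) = 0.01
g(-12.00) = -0.25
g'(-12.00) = -0.01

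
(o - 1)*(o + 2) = o^2 + o - 2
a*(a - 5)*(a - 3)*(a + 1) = a^4 - 7*a^3 + 7*a^2 + 15*a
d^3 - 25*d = d*(d - 5)*(d + 5)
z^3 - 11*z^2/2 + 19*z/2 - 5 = (z - 5/2)*(z - 2)*(z - 1)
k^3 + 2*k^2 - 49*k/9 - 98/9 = (k - 7/3)*(k + 2)*(k + 7/3)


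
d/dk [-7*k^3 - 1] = -21*k^2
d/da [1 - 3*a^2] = -6*a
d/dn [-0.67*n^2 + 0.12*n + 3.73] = 0.12 - 1.34*n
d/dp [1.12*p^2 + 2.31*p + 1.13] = 2.24*p + 2.31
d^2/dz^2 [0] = 0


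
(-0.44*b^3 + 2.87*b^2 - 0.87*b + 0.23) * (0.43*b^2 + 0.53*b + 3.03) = -0.1892*b^5 + 1.0009*b^4 - 0.1862*b^3 + 8.3339*b^2 - 2.5142*b + 0.6969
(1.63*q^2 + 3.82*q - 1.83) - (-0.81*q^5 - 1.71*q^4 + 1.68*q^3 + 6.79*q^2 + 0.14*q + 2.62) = 0.81*q^5 + 1.71*q^4 - 1.68*q^3 - 5.16*q^2 + 3.68*q - 4.45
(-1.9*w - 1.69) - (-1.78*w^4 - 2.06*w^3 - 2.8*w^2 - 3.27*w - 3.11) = 1.78*w^4 + 2.06*w^3 + 2.8*w^2 + 1.37*w + 1.42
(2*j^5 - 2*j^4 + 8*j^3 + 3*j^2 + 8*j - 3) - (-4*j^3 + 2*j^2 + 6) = 2*j^5 - 2*j^4 + 12*j^3 + j^2 + 8*j - 9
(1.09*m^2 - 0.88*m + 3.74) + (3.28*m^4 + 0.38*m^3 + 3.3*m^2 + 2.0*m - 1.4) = 3.28*m^4 + 0.38*m^3 + 4.39*m^2 + 1.12*m + 2.34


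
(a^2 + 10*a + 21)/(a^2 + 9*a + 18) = (a + 7)/(a + 6)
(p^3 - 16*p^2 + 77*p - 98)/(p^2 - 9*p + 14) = p - 7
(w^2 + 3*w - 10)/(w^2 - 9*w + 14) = (w + 5)/(w - 7)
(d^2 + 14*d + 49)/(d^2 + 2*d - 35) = (d + 7)/(d - 5)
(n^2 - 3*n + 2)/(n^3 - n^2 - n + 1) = (n - 2)/(n^2 - 1)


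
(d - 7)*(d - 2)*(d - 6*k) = d^3 - 6*d^2*k - 9*d^2 + 54*d*k + 14*d - 84*k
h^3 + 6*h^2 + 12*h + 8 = (h + 2)^3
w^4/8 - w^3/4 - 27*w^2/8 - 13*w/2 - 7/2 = (w/4 + 1/4)*(w/2 + 1)*(w - 7)*(w + 2)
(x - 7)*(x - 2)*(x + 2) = x^3 - 7*x^2 - 4*x + 28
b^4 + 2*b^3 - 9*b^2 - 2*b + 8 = (b - 2)*(b - 1)*(b + 1)*(b + 4)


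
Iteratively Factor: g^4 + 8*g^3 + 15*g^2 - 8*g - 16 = (g + 1)*(g^3 + 7*g^2 + 8*g - 16) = (g + 1)*(g + 4)*(g^2 + 3*g - 4) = (g + 1)*(g + 4)^2*(g - 1)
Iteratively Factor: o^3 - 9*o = (o + 3)*(o^2 - 3*o) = (o - 3)*(o + 3)*(o)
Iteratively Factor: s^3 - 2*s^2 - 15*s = (s - 5)*(s^2 + 3*s) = s*(s - 5)*(s + 3)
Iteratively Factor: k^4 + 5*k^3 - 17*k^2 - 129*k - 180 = (k + 4)*(k^3 + k^2 - 21*k - 45) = (k + 3)*(k + 4)*(k^2 - 2*k - 15) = (k + 3)^2*(k + 4)*(k - 5)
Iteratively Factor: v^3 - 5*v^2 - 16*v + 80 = (v + 4)*(v^2 - 9*v + 20) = (v - 4)*(v + 4)*(v - 5)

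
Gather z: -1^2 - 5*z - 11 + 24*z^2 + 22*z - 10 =24*z^2 + 17*z - 22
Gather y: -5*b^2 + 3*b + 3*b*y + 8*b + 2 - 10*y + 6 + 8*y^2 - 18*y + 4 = -5*b^2 + 11*b + 8*y^2 + y*(3*b - 28) + 12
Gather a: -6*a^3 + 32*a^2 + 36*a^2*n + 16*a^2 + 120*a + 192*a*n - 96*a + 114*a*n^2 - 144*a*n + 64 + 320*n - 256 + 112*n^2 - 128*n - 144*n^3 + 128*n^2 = -6*a^3 + a^2*(36*n + 48) + a*(114*n^2 + 48*n + 24) - 144*n^3 + 240*n^2 + 192*n - 192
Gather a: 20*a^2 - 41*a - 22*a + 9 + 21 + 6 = 20*a^2 - 63*a + 36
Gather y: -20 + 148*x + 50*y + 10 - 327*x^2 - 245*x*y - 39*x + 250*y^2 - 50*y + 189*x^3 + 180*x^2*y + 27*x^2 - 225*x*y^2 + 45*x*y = 189*x^3 - 300*x^2 + 109*x + y^2*(250 - 225*x) + y*(180*x^2 - 200*x) - 10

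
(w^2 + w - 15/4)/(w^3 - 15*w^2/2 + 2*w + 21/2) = (w + 5/2)/(w^2 - 6*w - 7)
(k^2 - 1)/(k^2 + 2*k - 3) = (k + 1)/(k + 3)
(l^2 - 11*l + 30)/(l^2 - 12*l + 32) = (l^2 - 11*l + 30)/(l^2 - 12*l + 32)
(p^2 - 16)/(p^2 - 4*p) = (p + 4)/p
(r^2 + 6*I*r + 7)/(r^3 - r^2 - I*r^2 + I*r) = (r + 7*I)/(r*(r - 1))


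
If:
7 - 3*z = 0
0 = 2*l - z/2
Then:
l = 7/12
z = 7/3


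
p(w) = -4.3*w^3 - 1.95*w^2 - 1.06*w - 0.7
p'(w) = -12.9*w^2 - 3.9*w - 1.06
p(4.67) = -486.12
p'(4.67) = -300.61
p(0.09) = -0.81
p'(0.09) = -1.52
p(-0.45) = -0.23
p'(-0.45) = -1.92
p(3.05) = -144.08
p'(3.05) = -132.96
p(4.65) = -480.13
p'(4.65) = -298.13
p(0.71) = -3.97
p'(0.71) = -10.33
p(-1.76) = 18.57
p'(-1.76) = -34.16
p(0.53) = -2.45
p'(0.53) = -6.75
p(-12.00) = 7161.62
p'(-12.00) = -1811.86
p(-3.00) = 101.03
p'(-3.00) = -105.46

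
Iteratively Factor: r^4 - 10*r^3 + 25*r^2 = (r)*(r^3 - 10*r^2 + 25*r) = r^2*(r^2 - 10*r + 25) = r^2*(r - 5)*(r - 5)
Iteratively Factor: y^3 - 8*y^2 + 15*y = (y - 3)*(y^2 - 5*y) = (y - 5)*(y - 3)*(y)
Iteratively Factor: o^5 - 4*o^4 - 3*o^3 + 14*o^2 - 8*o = (o - 1)*(o^4 - 3*o^3 - 6*o^2 + 8*o) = o*(o - 1)*(o^3 - 3*o^2 - 6*o + 8) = o*(o - 1)*(o + 2)*(o^2 - 5*o + 4) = o*(o - 4)*(o - 1)*(o + 2)*(o - 1)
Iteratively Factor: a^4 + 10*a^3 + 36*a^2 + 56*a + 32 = (a + 2)*(a^3 + 8*a^2 + 20*a + 16) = (a + 2)^2*(a^2 + 6*a + 8) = (a + 2)^3*(a + 4)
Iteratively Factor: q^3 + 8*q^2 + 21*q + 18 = (q + 3)*(q^2 + 5*q + 6) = (q + 3)^2*(q + 2)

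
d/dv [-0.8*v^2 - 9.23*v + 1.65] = -1.6*v - 9.23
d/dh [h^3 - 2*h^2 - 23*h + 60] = 3*h^2 - 4*h - 23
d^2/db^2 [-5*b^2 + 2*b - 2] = -10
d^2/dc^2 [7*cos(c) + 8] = -7*cos(c)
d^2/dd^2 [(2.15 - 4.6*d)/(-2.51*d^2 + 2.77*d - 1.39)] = ((36.277 - 69.276*d)*(2.51*d^2 - 2.77*d + 1.39) + (4.6*d - 2.15)*(5.02*d - 2.77)*(10.04*d - 5.54))/(2.51*d^2 - 2.77*d + 1.39)^3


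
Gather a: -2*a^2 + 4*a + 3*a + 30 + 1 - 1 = -2*a^2 + 7*a + 30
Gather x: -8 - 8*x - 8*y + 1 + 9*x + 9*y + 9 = x + y + 2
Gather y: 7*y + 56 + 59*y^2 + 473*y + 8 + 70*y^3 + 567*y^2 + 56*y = 70*y^3 + 626*y^2 + 536*y + 64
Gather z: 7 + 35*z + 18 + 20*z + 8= 55*z + 33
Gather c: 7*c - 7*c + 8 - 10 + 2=0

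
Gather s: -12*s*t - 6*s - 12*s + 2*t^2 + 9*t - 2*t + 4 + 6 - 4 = s*(-12*t - 18) + 2*t^2 + 7*t + 6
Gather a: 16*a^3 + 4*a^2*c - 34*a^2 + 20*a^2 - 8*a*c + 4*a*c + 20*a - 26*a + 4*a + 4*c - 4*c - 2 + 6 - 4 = 16*a^3 + a^2*(4*c - 14) + a*(-4*c - 2)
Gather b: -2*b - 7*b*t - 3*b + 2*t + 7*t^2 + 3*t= b*(-7*t - 5) + 7*t^2 + 5*t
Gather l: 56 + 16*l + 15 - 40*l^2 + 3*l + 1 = -40*l^2 + 19*l + 72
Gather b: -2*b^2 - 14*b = -2*b^2 - 14*b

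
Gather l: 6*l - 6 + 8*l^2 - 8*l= 8*l^2 - 2*l - 6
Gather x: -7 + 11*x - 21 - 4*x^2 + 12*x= -4*x^2 + 23*x - 28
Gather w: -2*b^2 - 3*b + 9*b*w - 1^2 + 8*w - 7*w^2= -2*b^2 - 3*b - 7*w^2 + w*(9*b + 8) - 1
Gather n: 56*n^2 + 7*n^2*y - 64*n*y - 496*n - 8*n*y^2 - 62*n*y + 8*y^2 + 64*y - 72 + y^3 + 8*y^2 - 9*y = n^2*(7*y + 56) + n*(-8*y^2 - 126*y - 496) + y^3 + 16*y^2 + 55*y - 72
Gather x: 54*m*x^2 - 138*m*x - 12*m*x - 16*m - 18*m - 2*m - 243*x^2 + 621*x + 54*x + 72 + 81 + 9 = -36*m + x^2*(54*m - 243) + x*(675 - 150*m) + 162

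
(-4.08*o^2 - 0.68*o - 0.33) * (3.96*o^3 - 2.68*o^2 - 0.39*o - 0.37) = -16.1568*o^5 + 8.2416*o^4 + 2.1068*o^3 + 2.6592*o^2 + 0.3803*o + 0.1221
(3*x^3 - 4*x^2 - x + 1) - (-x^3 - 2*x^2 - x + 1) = 4*x^3 - 2*x^2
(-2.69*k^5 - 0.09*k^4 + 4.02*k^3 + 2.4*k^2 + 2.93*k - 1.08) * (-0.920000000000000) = 2.4748*k^5 + 0.0828*k^4 - 3.6984*k^3 - 2.208*k^2 - 2.6956*k + 0.9936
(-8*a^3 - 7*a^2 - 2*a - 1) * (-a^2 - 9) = 8*a^5 + 7*a^4 + 74*a^3 + 64*a^2 + 18*a + 9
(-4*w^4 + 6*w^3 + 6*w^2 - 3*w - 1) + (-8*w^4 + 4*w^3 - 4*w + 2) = -12*w^4 + 10*w^3 + 6*w^2 - 7*w + 1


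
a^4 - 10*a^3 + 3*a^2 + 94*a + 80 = (a - 8)*(a - 5)*(a + 1)*(a + 2)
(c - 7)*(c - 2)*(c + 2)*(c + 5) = c^4 - 2*c^3 - 39*c^2 + 8*c + 140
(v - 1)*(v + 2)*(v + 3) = v^3 + 4*v^2 + v - 6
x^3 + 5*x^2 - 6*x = x*(x - 1)*(x + 6)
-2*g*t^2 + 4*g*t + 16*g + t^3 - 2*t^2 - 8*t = (-2*g + t)*(t - 4)*(t + 2)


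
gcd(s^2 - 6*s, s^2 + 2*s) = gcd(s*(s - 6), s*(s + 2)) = s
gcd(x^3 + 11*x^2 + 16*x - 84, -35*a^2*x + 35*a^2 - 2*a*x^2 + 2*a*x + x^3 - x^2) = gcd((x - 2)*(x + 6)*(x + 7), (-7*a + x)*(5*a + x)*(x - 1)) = 1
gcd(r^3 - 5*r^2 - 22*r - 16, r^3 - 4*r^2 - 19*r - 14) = r^2 + 3*r + 2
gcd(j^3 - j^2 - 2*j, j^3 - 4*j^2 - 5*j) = j^2 + j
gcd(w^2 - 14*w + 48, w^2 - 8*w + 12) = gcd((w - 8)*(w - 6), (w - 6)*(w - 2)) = w - 6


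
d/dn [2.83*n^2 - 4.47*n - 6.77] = 5.66*n - 4.47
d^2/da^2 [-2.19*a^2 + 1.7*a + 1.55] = -4.38000000000000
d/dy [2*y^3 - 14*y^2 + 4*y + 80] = 6*y^2 - 28*y + 4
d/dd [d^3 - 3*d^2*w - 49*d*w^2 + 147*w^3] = 3*d^2 - 6*d*w - 49*w^2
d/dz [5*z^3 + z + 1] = 15*z^2 + 1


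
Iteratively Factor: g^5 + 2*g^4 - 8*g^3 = (g)*(g^4 + 2*g^3 - 8*g^2) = g*(g + 4)*(g^3 - 2*g^2) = g^2*(g + 4)*(g^2 - 2*g) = g^2*(g - 2)*(g + 4)*(g)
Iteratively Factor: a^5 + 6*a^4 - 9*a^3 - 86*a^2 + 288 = (a + 3)*(a^4 + 3*a^3 - 18*a^2 - 32*a + 96) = (a + 3)*(a + 4)*(a^3 - a^2 - 14*a + 24) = (a - 2)*(a + 3)*(a + 4)*(a^2 + a - 12) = (a - 3)*(a - 2)*(a + 3)*(a + 4)*(a + 4)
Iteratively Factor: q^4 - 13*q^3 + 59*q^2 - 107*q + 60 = (q - 1)*(q^3 - 12*q^2 + 47*q - 60) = (q - 5)*(q - 1)*(q^2 - 7*q + 12) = (q - 5)*(q - 4)*(q - 1)*(q - 3)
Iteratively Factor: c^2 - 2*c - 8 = (c + 2)*(c - 4)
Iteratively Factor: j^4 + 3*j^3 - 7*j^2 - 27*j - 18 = (j + 3)*(j^3 - 7*j - 6) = (j + 2)*(j + 3)*(j^2 - 2*j - 3) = (j + 1)*(j + 2)*(j + 3)*(j - 3)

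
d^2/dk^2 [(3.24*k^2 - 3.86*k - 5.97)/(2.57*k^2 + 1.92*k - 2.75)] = (-82.96474*k^3 - 99.195318*k^2 - 340.433508*k - 120.158166)/(16.974593*k^6 + 38.044224*k^5 - 26.068281*k^4 - 74.339712*k^3 + 27.894075*k^2 + 43.56*k - 20.796875)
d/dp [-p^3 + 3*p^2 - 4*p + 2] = -3*p^2 + 6*p - 4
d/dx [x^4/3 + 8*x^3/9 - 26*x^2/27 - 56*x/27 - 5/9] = 4*x^3/3 + 8*x^2/3 - 52*x/27 - 56/27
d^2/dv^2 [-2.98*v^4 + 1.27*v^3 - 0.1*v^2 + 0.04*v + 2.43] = -35.76*v^2 + 7.62*v - 0.2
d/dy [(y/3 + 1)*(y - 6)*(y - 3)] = y^2 - 4*y - 3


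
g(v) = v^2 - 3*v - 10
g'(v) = 2*v - 3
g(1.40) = -12.24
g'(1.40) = -0.20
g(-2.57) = 4.31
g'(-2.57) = -8.14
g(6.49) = 12.65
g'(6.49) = 9.98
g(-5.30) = 33.99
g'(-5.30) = -13.60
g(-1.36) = -4.07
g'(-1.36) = -5.72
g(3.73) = -7.28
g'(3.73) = 4.46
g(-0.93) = -6.35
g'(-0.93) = -4.86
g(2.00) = -12.00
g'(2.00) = 1.00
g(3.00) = -10.00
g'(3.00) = 3.00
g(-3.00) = 8.00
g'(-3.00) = -9.00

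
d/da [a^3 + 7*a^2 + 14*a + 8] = 3*a^2 + 14*a + 14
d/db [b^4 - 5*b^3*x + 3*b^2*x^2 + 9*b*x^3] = 4*b^3 - 15*b^2*x + 6*b*x^2 + 9*x^3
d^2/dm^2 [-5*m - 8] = 0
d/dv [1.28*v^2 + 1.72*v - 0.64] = 2.56*v + 1.72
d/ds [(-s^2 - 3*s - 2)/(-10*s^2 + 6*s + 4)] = 3*s*(-3*s - 4)/(25*s^4 - 30*s^3 - 11*s^2 + 12*s + 4)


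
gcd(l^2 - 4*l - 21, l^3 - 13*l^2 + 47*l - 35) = l - 7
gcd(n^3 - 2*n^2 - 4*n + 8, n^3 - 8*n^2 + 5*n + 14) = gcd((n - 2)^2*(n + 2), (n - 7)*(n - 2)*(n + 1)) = n - 2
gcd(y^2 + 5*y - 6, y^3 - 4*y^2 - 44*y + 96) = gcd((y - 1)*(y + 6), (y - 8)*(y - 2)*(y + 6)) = y + 6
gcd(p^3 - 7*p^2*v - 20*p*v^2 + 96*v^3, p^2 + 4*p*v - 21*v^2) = p - 3*v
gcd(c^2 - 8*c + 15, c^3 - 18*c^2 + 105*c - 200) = c - 5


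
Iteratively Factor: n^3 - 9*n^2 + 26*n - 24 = (n - 4)*(n^2 - 5*n + 6) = (n - 4)*(n - 3)*(n - 2)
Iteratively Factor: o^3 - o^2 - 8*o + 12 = (o - 2)*(o^2 + o - 6) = (o - 2)*(o + 3)*(o - 2)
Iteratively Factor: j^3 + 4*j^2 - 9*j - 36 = (j + 3)*(j^2 + j - 12) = (j - 3)*(j + 3)*(j + 4)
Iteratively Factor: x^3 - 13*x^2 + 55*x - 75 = (x - 5)*(x^2 - 8*x + 15) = (x - 5)^2*(x - 3)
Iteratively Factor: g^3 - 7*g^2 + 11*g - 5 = (g - 5)*(g^2 - 2*g + 1) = (g - 5)*(g - 1)*(g - 1)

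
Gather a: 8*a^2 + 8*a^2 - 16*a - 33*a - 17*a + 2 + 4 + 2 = 16*a^2 - 66*a + 8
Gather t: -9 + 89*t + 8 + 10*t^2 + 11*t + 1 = 10*t^2 + 100*t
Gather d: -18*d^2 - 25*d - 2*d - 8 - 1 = -18*d^2 - 27*d - 9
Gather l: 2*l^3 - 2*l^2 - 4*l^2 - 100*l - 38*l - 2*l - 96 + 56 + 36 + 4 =2*l^3 - 6*l^2 - 140*l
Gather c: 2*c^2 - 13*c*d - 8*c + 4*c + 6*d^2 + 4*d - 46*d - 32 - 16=2*c^2 + c*(-13*d - 4) + 6*d^2 - 42*d - 48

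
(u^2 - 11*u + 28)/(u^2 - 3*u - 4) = (u - 7)/(u + 1)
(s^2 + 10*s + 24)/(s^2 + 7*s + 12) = (s + 6)/(s + 3)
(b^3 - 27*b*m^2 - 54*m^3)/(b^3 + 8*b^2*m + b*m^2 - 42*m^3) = (b^2 - 3*b*m - 18*m^2)/(b^2 + 5*b*m - 14*m^2)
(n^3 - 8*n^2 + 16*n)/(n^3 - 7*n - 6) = n*(-n^2 + 8*n - 16)/(-n^3 + 7*n + 6)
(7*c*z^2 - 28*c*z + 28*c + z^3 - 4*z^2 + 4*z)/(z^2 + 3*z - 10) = (7*c*z - 14*c + z^2 - 2*z)/(z + 5)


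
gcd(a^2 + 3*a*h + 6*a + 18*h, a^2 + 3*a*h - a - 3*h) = a + 3*h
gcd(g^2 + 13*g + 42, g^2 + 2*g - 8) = 1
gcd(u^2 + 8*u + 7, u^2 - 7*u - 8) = u + 1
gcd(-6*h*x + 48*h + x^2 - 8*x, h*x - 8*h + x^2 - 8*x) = x - 8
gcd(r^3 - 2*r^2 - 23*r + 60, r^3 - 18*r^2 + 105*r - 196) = r - 4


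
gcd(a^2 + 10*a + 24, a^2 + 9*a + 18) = a + 6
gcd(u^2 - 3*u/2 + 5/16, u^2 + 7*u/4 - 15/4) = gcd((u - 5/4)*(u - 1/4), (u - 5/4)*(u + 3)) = u - 5/4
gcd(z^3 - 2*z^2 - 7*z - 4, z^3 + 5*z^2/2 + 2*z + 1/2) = z^2 + 2*z + 1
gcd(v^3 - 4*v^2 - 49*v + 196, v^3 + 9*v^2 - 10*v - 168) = v^2 + 3*v - 28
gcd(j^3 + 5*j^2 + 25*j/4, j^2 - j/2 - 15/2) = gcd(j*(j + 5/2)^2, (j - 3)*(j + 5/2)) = j + 5/2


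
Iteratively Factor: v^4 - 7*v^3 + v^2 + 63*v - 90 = (v - 2)*(v^3 - 5*v^2 - 9*v + 45) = (v - 5)*(v - 2)*(v^2 - 9) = (v - 5)*(v - 3)*(v - 2)*(v + 3)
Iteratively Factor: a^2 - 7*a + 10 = (a - 5)*(a - 2)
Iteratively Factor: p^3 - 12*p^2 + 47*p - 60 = (p - 4)*(p^2 - 8*p + 15) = (p - 4)*(p - 3)*(p - 5)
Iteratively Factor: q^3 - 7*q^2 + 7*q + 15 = (q - 3)*(q^2 - 4*q - 5) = (q - 3)*(q + 1)*(q - 5)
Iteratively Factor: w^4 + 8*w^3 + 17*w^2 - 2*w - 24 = (w - 1)*(w^3 + 9*w^2 + 26*w + 24) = (w - 1)*(w + 2)*(w^2 + 7*w + 12) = (w - 1)*(w + 2)*(w + 3)*(w + 4)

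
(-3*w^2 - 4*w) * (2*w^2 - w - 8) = -6*w^4 - 5*w^3 + 28*w^2 + 32*w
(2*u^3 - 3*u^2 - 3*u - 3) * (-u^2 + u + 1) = -2*u^5 + 5*u^4 + 2*u^3 - 3*u^2 - 6*u - 3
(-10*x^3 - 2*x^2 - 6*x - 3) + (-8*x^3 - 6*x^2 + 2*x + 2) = -18*x^3 - 8*x^2 - 4*x - 1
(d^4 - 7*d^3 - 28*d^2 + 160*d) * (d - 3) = d^5 - 10*d^4 - 7*d^3 + 244*d^2 - 480*d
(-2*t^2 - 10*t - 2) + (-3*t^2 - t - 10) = -5*t^2 - 11*t - 12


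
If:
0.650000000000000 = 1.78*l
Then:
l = 0.37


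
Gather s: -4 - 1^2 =-5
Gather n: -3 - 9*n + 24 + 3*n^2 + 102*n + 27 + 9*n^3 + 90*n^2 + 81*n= 9*n^3 + 93*n^2 + 174*n + 48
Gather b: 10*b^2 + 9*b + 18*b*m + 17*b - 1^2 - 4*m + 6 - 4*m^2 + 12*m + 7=10*b^2 + b*(18*m + 26) - 4*m^2 + 8*m + 12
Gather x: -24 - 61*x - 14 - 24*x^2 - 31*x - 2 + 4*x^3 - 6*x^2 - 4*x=4*x^3 - 30*x^2 - 96*x - 40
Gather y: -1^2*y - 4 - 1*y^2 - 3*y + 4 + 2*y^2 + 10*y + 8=y^2 + 6*y + 8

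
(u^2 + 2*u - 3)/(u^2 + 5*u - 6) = (u + 3)/(u + 6)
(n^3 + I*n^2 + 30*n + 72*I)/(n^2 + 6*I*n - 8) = (n^2 - 3*I*n + 18)/(n + 2*I)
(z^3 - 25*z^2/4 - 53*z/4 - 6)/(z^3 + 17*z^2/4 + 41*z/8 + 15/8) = 2*(z - 8)/(2*z + 5)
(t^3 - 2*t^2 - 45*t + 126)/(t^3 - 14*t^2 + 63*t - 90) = (t + 7)/(t - 5)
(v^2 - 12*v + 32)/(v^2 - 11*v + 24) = (v - 4)/(v - 3)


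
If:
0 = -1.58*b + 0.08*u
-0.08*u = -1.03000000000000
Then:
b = 0.65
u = 12.88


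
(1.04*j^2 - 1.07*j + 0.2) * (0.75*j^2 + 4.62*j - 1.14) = 0.78*j^4 + 4.0023*j^3 - 5.979*j^2 + 2.1438*j - 0.228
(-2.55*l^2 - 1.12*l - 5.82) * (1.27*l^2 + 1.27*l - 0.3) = -3.2385*l^4 - 4.6609*l^3 - 8.0488*l^2 - 7.0554*l + 1.746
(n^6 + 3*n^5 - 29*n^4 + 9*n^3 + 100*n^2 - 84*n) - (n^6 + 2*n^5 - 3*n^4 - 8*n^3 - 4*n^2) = n^5 - 26*n^4 + 17*n^3 + 104*n^2 - 84*n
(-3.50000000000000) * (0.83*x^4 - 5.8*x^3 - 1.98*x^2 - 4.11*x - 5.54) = -2.905*x^4 + 20.3*x^3 + 6.93*x^2 + 14.385*x + 19.39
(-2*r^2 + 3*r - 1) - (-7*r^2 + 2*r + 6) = 5*r^2 + r - 7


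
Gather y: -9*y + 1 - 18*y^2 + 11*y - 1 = -18*y^2 + 2*y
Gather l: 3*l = 3*l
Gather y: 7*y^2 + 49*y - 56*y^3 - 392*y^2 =-56*y^3 - 385*y^2 + 49*y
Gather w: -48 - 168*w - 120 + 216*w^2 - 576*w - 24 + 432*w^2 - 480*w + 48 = 648*w^2 - 1224*w - 144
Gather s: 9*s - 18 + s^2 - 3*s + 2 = s^2 + 6*s - 16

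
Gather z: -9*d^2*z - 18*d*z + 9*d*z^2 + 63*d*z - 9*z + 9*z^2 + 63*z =z^2*(9*d + 9) + z*(-9*d^2 + 45*d + 54)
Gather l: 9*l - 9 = 9*l - 9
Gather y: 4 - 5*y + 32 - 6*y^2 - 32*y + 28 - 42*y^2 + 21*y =-48*y^2 - 16*y + 64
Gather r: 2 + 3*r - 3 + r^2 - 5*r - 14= r^2 - 2*r - 15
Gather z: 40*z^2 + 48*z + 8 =40*z^2 + 48*z + 8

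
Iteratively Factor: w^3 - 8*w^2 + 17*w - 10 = (w - 1)*(w^2 - 7*w + 10) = (w - 5)*(w - 1)*(w - 2)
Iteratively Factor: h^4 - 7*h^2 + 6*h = (h - 2)*(h^3 + 2*h^2 - 3*h) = h*(h - 2)*(h^2 + 2*h - 3) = h*(h - 2)*(h + 3)*(h - 1)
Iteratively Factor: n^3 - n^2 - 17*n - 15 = (n - 5)*(n^2 + 4*n + 3) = (n - 5)*(n + 1)*(n + 3)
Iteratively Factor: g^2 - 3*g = (g - 3)*(g)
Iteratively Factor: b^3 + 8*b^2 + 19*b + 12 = (b + 1)*(b^2 + 7*b + 12) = (b + 1)*(b + 4)*(b + 3)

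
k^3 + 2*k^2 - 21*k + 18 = (k - 3)*(k - 1)*(k + 6)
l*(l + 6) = l^2 + 6*l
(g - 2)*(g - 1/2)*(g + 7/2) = g^3 + g^2 - 31*g/4 + 7/2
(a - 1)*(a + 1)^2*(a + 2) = a^4 + 3*a^3 + a^2 - 3*a - 2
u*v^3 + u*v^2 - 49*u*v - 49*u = (v - 7)*(v + 7)*(u*v + u)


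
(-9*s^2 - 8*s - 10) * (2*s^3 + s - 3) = -18*s^5 - 16*s^4 - 29*s^3 + 19*s^2 + 14*s + 30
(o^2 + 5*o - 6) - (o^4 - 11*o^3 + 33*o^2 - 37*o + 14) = -o^4 + 11*o^3 - 32*o^2 + 42*o - 20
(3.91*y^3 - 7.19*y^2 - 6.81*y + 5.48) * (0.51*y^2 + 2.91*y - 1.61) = 1.9941*y^5 + 7.7112*y^4 - 30.6911*y^3 - 5.4464*y^2 + 26.9109*y - 8.8228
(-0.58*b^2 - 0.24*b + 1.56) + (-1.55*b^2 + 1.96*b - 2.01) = -2.13*b^2 + 1.72*b - 0.45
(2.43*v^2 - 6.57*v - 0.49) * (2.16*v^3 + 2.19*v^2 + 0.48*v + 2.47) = 5.2488*v^5 - 8.8695*v^4 - 14.2803*v^3 + 1.7754*v^2 - 16.4631*v - 1.2103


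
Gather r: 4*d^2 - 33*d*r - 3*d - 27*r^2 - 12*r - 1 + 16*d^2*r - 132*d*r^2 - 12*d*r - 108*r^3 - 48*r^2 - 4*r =4*d^2 - 3*d - 108*r^3 + r^2*(-132*d - 75) + r*(16*d^2 - 45*d - 16) - 1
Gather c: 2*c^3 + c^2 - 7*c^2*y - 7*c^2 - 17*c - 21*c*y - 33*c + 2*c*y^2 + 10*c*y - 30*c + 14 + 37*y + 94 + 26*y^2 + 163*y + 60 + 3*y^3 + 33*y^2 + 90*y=2*c^3 + c^2*(-7*y - 6) + c*(2*y^2 - 11*y - 80) + 3*y^3 + 59*y^2 + 290*y + 168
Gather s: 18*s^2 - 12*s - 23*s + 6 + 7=18*s^2 - 35*s + 13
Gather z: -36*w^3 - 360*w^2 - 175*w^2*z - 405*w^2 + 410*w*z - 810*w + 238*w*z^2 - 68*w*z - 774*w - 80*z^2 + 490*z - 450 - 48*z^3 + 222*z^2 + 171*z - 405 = -36*w^3 - 765*w^2 - 1584*w - 48*z^3 + z^2*(238*w + 142) + z*(-175*w^2 + 342*w + 661) - 855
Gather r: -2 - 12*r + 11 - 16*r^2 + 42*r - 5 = -16*r^2 + 30*r + 4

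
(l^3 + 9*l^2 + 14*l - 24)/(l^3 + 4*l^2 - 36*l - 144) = (l - 1)/(l - 6)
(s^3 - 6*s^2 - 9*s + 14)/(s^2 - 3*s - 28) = (s^2 + s - 2)/(s + 4)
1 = 1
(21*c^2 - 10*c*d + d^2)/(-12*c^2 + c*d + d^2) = (-7*c + d)/(4*c + d)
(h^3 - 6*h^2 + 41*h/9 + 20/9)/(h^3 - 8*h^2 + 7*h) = (9*h^3 - 54*h^2 + 41*h + 20)/(9*h*(h^2 - 8*h + 7))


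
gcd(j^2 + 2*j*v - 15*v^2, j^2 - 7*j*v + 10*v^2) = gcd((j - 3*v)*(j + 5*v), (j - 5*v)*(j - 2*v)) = 1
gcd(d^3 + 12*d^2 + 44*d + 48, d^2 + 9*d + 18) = d + 6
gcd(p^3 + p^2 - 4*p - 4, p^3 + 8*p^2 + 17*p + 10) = p^2 + 3*p + 2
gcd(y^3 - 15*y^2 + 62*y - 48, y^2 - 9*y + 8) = y^2 - 9*y + 8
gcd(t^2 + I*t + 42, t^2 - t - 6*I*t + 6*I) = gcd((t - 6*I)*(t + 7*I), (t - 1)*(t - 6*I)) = t - 6*I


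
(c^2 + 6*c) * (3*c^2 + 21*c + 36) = 3*c^4 + 39*c^3 + 162*c^2 + 216*c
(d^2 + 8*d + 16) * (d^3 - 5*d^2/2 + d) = d^5 + 11*d^4/2 - 3*d^3 - 32*d^2 + 16*d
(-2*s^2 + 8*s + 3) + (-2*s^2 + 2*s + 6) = -4*s^2 + 10*s + 9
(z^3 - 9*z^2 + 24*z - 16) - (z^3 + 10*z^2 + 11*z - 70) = -19*z^2 + 13*z + 54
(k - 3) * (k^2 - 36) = k^3 - 3*k^2 - 36*k + 108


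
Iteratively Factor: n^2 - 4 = (n + 2)*(n - 2)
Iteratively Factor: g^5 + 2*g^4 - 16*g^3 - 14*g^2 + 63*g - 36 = (g + 4)*(g^4 - 2*g^3 - 8*g^2 + 18*g - 9) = (g - 1)*(g + 4)*(g^3 - g^2 - 9*g + 9) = (g - 3)*(g - 1)*(g + 4)*(g^2 + 2*g - 3) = (g - 3)*(g - 1)^2*(g + 4)*(g + 3)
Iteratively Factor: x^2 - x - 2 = (x - 2)*(x + 1)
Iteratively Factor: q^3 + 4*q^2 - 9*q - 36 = (q + 3)*(q^2 + q - 12) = (q + 3)*(q + 4)*(q - 3)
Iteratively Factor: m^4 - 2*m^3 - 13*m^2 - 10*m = (m)*(m^3 - 2*m^2 - 13*m - 10) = m*(m + 2)*(m^2 - 4*m - 5) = m*(m - 5)*(m + 2)*(m + 1)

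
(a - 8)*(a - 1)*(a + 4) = a^3 - 5*a^2 - 28*a + 32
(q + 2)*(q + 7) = q^2 + 9*q + 14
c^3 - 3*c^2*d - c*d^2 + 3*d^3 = (c - 3*d)*(c - d)*(c + d)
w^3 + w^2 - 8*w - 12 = (w - 3)*(w + 2)^2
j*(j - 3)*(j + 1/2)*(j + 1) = j^4 - 3*j^3/2 - 4*j^2 - 3*j/2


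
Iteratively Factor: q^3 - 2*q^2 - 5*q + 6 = (q - 1)*(q^2 - q - 6) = (q - 1)*(q + 2)*(q - 3)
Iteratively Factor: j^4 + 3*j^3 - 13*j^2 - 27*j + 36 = (j - 1)*(j^3 + 4*j^2 - 9*j - 36) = (j - 1)*(j + 3)*(j^2 + j - 12) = (j - 3)*(j - 1)*(j + 3)*(j + 4)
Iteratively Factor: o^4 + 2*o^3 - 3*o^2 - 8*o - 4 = (o - 2)*(o^3 + 4*o^2 + 5*o + 2) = (o - 2)*(o + 1)*(o^2 + 3*o + 2) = (o - 2)*(o + 1)*(o + 2)*(o + 1)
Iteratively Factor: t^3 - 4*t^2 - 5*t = (t + 1)*(t^2 - 5*t) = t*(t + 1)*(t - 5)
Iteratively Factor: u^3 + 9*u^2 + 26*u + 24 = (u + 3)*(u^2 + 6*u + 8) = (u + 3)*(u + 4)*(u + 2)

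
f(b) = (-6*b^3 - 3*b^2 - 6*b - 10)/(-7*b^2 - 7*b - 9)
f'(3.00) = 0.77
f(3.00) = 2.33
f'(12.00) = 0.85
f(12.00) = 9.88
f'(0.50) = -0.05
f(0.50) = 1.02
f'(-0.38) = 0.62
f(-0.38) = 1.06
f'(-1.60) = 1.67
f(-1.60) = -1.05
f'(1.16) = 0.40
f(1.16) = 1.14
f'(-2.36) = 1.18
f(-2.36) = -2.11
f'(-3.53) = 0.95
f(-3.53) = -3.32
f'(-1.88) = 1.44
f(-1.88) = -1.48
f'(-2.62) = 1.10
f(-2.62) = -2.40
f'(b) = (14*b + 7)*(-6*b^3 - 3*b^2 - 6*b - 10)/(-7*b^2 - 7*b - 9)^2 + (-18*b^2 - 6*b - 6)/(-7*b^2 - 7*b - 9) = (42*b^4 + 84*b^3 + 141*b^2 - 86*b - 16)/(49*b^4 + 98*b^3 + 175*b^2 + 126*b + 81)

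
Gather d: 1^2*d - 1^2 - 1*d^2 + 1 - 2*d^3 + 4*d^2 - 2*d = -2*d^3 + 3*d^2 - d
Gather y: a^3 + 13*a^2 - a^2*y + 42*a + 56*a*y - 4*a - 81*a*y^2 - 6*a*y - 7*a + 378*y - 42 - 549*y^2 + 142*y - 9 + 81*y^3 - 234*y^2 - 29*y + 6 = a^3 + 13*a^2 + 31*a + 81*y^3 + y^2*(-81*a - 783) + y*(-a^2 + 50*a + 491) - 45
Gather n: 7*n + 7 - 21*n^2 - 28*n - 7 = -21*n^2 - 21*n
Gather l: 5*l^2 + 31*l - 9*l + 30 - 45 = 5*l^2 + 22*l - 15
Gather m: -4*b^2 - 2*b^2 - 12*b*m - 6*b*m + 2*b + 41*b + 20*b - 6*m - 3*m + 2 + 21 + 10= -6*b^2 + 63*b + m*(-18*b - 9) + 33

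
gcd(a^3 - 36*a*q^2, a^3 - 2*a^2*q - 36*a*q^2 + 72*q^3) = -a^2 + 36*q^2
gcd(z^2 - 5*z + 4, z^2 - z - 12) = z - 4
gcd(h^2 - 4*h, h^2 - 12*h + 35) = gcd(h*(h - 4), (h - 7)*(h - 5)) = 1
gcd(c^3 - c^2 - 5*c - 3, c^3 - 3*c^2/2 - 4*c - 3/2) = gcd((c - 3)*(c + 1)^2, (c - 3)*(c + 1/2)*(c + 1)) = c^2 - 2*c - 3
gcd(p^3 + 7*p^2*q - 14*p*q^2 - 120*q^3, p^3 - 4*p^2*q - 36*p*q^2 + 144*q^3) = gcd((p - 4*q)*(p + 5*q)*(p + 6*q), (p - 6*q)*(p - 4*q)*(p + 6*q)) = p^2 + 2*p*q - 24*q^2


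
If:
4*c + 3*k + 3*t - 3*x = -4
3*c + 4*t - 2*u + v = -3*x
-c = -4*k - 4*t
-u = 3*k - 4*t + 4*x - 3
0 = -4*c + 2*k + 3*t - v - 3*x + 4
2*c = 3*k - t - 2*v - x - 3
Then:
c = 91/41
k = -1859/492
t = 13/3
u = 6041/492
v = -6877/492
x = 795/164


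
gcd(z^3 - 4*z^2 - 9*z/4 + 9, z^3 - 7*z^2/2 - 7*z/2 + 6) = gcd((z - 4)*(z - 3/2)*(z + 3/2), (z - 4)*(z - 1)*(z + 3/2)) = z^2 - 5*z/2 - 6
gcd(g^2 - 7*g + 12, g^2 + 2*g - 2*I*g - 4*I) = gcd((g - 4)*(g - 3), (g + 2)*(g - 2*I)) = 1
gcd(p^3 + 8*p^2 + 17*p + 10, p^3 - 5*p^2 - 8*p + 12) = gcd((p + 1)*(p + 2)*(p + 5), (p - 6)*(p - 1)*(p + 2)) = p + 2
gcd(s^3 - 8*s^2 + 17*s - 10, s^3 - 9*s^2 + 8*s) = s - 1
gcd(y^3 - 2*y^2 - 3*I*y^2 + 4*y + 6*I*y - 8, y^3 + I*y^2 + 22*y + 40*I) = 1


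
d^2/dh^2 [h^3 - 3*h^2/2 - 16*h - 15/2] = 6*h - 3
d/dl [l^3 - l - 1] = 3*l^2 - 1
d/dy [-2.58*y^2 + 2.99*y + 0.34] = 2.99 - 5.16*y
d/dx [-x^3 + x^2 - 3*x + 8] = -3*x^2 + 2*x - 3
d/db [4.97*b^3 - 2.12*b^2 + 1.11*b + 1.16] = 14.91*b^2 - 4.24*b + 1.11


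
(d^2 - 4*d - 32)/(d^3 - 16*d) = (d - 8)/(d*(d - 4))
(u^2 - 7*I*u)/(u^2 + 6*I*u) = (u - 7*I)/(u + 6*I)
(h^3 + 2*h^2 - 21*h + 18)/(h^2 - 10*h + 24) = (h^3 + 2*h^2 - 21*h + 18)/(h^2 - 10*h + 24)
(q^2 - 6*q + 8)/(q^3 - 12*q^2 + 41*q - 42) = (q - 4)/(q^2 - 10*q + 21)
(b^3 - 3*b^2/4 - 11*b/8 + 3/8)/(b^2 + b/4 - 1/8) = (2*b^2 - b - 3)/(2*b + 1)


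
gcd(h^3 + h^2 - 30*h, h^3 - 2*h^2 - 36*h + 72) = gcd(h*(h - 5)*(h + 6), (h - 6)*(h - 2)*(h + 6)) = h + 6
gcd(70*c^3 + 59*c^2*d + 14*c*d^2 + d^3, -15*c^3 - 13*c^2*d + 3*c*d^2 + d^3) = 5*c + d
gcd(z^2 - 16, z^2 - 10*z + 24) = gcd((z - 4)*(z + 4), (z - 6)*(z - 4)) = z - 4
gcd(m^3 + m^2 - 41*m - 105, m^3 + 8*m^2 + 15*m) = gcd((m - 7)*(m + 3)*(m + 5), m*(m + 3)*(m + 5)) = m^2 + 8*m + 15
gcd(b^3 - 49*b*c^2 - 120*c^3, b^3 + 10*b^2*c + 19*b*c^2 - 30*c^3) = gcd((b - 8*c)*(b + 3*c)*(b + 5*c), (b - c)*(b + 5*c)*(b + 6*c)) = b + 5*c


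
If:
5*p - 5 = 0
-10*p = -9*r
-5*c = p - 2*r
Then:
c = 11/45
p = 1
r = 10/9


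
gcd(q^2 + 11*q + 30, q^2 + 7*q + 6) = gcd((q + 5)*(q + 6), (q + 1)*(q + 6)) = q + 6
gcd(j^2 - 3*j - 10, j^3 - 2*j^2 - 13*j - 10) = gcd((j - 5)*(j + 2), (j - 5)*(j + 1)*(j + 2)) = j^2 - 3*j - 10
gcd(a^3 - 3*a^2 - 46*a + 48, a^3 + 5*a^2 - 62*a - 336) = a^2 - 2*a - 48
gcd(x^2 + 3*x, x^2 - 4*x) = x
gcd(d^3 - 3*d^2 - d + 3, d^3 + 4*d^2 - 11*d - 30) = d - 3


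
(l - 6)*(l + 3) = l^2 - 3*l - 18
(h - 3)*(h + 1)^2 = h^3 - h^2 - 5*h - 3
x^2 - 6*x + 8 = (x - 4)*(x - 2)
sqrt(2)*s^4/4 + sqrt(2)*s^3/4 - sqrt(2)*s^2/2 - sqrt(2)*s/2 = s*(s/2 + 1/2)*(s - sqrt(2))*(sqrt(2)*s/2 + 1)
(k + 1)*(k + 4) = k^2 + 5*k + 4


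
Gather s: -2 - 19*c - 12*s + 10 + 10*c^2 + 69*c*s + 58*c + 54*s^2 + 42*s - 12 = 10*c^2 + 39*c + 54*s^2 + s*(69*c + 30) - 4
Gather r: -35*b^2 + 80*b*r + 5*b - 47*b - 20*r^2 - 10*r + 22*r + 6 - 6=-35*b^2 - 42*b - 20*r^2 + r*(80*b + 12)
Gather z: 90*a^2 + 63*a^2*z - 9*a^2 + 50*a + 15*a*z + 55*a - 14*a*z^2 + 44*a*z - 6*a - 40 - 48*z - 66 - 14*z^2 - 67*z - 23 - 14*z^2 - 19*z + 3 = 81*a^2 + 99*a + z^2*(-14*a - 28) + z*(63*a^2 + 59*a - 134) - 126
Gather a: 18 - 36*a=18 - 36*a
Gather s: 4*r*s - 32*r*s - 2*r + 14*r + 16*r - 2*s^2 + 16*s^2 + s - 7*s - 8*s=28*r + 14*s^2 + s*(-28*r - 14)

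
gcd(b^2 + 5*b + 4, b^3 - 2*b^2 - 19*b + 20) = b + 4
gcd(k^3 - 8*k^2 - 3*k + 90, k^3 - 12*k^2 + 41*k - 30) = k^2 - 11*k + 30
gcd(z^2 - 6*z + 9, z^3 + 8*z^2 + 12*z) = 1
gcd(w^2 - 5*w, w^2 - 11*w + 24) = 1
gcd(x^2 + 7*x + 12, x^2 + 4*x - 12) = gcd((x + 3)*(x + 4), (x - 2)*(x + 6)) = 1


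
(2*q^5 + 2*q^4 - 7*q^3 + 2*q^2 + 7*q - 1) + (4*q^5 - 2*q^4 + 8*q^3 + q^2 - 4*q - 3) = 6*q^5 + q^3 + 3*q^2 + 3*q - 4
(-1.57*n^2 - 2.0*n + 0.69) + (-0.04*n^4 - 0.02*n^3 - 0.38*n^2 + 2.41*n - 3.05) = -0.04*n^4 - 0.02*n^3 - 1.95*n^2 + 0.41*n - 2.36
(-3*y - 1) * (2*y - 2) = -6*y^2 + 4*y + 2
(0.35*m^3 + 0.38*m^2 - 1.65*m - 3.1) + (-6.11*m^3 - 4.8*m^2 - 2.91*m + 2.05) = -5.76*m^3 - 4.42*m^2 - 4.56*m - 1.05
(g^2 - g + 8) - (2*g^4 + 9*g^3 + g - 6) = -2*g^4 - 9*g^3 + g^2 - 2*g + 14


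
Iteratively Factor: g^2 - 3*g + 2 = (g - 1)*(g - 2)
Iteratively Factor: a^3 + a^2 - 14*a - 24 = (a - 4)*(a^2 + 5*a + 6) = (a - 4)*(a + 2)*(a + 3)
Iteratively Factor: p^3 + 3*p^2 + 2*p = (p + 1)*(p^2 + 2*p) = p*(p + 1)*(p + 2)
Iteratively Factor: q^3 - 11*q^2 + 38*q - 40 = (q - 4)*(q^2 - 7*q + 10) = (q - 4)*(q - 2)*(q - 5)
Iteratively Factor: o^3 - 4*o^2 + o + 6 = (o - 2)*(o^2 - 2*o - 3) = (o - 3)*(o - 2)*(o + 1)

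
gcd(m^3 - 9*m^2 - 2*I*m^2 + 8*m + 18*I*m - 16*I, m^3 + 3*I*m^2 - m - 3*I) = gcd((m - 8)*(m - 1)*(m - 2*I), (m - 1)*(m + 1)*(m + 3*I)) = m - 1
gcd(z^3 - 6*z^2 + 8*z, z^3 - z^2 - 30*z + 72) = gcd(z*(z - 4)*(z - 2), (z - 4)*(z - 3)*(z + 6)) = z - 4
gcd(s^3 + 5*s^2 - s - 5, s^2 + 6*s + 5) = s^2 + 6*s + 5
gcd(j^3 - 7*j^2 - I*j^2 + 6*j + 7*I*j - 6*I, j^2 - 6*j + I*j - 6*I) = j - 6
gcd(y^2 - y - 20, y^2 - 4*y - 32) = y + 4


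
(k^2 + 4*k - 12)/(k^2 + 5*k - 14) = (k + 6)/(k + 7)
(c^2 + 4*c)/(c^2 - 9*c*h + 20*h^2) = c*(c + 4)/(c^2 - 9*c*h + 20*h^2)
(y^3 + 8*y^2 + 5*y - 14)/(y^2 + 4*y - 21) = (y^2 + y - 2)/(y - 3)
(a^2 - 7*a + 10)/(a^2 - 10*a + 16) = (a - 5)/(a - 8)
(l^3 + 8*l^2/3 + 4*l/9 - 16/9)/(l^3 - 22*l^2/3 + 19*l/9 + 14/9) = (3*l^2 + 10*l + 8)/(3*l^2 - 20*l - 7)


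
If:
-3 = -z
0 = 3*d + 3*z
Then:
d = -3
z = 3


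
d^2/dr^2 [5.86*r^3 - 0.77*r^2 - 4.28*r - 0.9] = 35.16*r - 1.54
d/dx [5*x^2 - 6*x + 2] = 10*x - 6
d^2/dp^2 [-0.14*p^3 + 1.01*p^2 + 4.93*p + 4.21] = 2.02 - 0.84*p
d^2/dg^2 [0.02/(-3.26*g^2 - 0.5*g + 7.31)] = (0.425104*g^2 + 0.0652*g - 0.02*(6.52*g + 0.5)*(13.04*g + 1.0) - 0.953224)/(3.26*g^2 + 0.5*g - 7.31)^3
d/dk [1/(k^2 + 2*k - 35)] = 2*(-k - 1)/(k^2 + 2*k - 35)^2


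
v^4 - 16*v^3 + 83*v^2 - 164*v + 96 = (v - 8)*(v - 4)*(v - 3)*(v - 1)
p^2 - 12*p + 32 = (p - 8)*(p - 4)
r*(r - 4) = r^2 - 4*r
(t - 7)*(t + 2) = t^2 - 5*t - 14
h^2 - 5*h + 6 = (h - 3)*(h - 2)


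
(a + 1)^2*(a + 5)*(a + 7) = a^4 + 14*a^3 + 60*a^2 + 82*a + 35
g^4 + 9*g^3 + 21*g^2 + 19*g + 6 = (g + 1)^3*(g + 6)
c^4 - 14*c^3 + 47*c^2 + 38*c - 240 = (c - 8)*(c - 5)*(c - 3)*(c + 2)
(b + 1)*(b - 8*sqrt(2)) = b^2 - 8*sqrt(2)*b + b - 8*sqrt(2)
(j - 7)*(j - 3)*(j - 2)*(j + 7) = j^4 - 5*j^3 - 43*j^2 + 245*j - 294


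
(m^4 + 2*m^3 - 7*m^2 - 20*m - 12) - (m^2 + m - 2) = m^4 + 2*m^3 - 8*m^2 - 21*m - 10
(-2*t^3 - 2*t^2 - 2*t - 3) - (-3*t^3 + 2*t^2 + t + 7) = t^3 - 4*t^2 - 3*t - 10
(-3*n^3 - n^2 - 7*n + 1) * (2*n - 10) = -6*n^4 + 28*n^3 - 4*n^2 + 72*n - 10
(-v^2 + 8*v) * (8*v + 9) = -8*v^3 + 55*v^2 + 72*v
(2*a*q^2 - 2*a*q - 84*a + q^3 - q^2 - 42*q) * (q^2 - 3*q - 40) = 2*a*q^4 - 8*a*q^3 - 158*a*q^2 + 332*a*q + 3360*a + q^5 - 4*q^4 - 79*q^3 + 166*q^2 + 1680*q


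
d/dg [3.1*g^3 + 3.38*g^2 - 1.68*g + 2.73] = 9.3*g^2 + 6.76*g - 1.68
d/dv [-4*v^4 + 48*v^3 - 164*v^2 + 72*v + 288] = -16*v^3 + 144*v^2 - 328*v + 72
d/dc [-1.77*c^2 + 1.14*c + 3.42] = 1.14 - 3.54*c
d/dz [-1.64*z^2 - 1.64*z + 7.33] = -3.28*z - 1.64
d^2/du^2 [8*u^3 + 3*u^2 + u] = 48*u + 6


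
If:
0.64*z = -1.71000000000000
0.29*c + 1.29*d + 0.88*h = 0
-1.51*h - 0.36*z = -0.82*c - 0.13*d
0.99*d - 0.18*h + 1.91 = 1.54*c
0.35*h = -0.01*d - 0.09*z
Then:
No Solution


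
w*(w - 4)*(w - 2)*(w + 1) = w^4 - 5*w^3 + 2*w^2 + 8*w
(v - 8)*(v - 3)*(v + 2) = v^3 - 9*v^2 + 2*v + 48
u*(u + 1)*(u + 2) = u^3 + 3*u^2 + 2*u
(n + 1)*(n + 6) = n^2 + 7*n + 6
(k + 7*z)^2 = k^2 + 14*k*z + 49*z^2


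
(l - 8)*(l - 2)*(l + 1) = l^3 - 9*l^2 + 6*l + 16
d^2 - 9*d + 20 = (d - 5)*(d - 4)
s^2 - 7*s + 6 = (s - 6)*(s - 1)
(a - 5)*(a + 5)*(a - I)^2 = a^4 - 2*I*a^3 - 26*a^2 + 50*I*a + 25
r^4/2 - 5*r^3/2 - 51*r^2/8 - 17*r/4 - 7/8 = (r/2 + 1/4)*(r - 7)*(r + 1/2)*(r + 1)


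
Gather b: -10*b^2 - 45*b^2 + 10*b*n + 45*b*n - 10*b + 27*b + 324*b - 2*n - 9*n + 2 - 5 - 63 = -55*b^2 + b*(55*n + 341) - 11*n - 66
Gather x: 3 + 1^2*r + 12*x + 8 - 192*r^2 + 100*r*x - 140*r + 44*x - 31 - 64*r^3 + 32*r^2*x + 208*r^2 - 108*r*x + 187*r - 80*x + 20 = -64*r^3 + 16*r^2 + 48*r + x*(32*r^2 - 8*r - 24)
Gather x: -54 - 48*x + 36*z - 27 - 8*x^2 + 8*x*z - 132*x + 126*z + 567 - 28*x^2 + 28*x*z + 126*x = -36*x^2 + x*(36*z - 54) + 162*z + 486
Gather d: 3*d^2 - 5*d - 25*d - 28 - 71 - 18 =3*d^2 - 30*d - 117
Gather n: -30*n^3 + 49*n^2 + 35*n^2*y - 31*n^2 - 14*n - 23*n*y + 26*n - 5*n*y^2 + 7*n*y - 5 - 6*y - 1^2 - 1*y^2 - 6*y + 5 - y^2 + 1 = -30*n^3 + n^2*(35*y + 18) + n*(-5*y^2 - 16*y + 12) - 2*y^2 - 12*y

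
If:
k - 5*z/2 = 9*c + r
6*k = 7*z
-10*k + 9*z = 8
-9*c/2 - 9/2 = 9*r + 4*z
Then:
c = 19/51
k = -7/2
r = 11/17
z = -3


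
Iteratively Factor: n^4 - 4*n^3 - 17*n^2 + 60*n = (n + 4)*(n^3 - 8*n^2 + 15*n) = n*(n + 4)*(n^2 - 8*n + 15) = n*(n - 5)*(n + 4)*(n - 3)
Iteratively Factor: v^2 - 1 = (v - 1)*(v + 1)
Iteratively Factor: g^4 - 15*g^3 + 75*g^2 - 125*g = (g - 5)*(g^3 - 10*g^2 + 25*g) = (g - 5)^2*(g^2 - 5*g) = (g - 5)^3*(g)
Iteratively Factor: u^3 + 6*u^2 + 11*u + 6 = (u + 1)*(u^2 + 5*u + 6) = (u + 1)*(u + 2)*(u + 3)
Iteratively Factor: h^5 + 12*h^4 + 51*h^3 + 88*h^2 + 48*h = (h + 4)*(h^4 + 8*h^3 + 19*h^2 + 12*h) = (h + 3)*(h + 4)*(h^3 + 5*h^2 + 4*h) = (h + 3)*(h + 4)^2*(h^2 + h) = (h + 1)*(h + 3)*(h + 4)^2*(h)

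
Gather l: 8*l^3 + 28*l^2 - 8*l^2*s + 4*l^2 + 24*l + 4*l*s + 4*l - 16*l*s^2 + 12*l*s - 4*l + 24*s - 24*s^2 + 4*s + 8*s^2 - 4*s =8*l^3 + l^2*(32 - 8*s) + l*(-16*s^2 + 16*s + 24) - 16*s^2 + 24*s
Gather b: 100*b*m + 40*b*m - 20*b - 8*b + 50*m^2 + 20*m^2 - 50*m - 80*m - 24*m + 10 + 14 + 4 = b*(140*m - 28) + 70*m^2 - 154*m + 28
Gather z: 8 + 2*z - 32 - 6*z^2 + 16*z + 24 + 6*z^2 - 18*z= 0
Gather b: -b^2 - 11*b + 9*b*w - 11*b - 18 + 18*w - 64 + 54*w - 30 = -b^2 + b*(9*w - 22) + 72*w - 112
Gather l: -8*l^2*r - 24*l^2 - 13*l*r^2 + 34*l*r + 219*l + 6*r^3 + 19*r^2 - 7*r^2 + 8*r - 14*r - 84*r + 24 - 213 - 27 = l^2*(-8*r - 24) + l*(-13*r^2 + 34*r + 219) + 6*r^3 + 12*r^2 - 90*r - 216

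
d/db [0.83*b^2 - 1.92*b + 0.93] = 1.66*b - 1.92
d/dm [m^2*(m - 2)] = m*(3*m - 4)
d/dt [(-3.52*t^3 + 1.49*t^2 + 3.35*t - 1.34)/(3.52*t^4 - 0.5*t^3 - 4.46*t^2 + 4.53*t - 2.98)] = (12.3904*t^6 - 10.4896*t^5 - 18.9318*t^4 - 9.67400000000001*t^3 + 51.1495*t^2 - 20.8332*t - 3.9128)/(12.3904*t^8 - 3.52*t^7 - 31.1484*t^6 + 36.3512*t^5 - 5.6176*t^4 - 37.4276*t^3 + 47.1025*t^2 - 26.9988*t + 8.8804)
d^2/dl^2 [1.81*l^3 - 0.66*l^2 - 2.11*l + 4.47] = 10.86*l - 1.32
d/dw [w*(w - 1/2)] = 2*w - 1/2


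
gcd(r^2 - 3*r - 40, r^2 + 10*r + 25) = r + 5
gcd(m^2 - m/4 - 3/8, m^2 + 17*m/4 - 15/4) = m - 3/4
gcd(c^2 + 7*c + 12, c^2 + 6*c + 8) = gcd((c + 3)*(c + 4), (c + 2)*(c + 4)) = c + 4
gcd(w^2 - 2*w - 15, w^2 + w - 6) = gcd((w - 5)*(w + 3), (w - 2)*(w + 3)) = w + 3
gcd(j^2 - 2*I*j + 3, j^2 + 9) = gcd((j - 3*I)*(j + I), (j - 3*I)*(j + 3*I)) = j - 3*I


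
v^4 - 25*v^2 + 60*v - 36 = (v - 3)*(v - 2)*(v - 1)*(v + 6)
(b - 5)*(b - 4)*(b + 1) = b^3 - 8*b^2 + 11*b + 20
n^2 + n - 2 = (n - 1)*(n + 2)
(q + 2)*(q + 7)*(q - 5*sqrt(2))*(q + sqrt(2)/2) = q^4 - 9*sqrt(2)*q^3/2 + 9*q^3 - 81*sqrt(2)*q^2/2 + 9*q^2 - 63*sqrt(2)*q - 45*q - 70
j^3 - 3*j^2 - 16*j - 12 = (j - 6)*(j + 1)*(j + 2)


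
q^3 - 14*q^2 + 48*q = q*(q - 8)*(q - 6)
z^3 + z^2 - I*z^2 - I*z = z*(z + 1)*(z - I)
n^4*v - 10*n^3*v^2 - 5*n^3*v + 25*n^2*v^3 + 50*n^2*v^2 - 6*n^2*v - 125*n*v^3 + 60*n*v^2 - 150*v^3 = (n - 6)*(n - 5*v)^2*(n*v + v)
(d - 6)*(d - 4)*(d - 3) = d^3 - 13*d^2 + 54*d - 72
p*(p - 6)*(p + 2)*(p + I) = p^4 - 4*p^3 + I*p^3 - 12*p^2 - 4*I*p^2 - 12*I*p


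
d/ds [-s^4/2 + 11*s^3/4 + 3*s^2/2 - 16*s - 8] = -2*s^3 + 33*s^2/4 + 3*s - 16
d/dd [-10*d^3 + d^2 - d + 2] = -30*d^2 + 2*d - 1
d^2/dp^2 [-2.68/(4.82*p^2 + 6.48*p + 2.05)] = (124.525664*p^2 + 167.412096*p - 2.68*(9.64*p + 6.48)*(19.28*p + 12.96) + 52.96216)/(4.82*p^2 + 6.48*p + 2.05)^3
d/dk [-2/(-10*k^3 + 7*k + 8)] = 2*(7 - 30*k^2)/(-10*k^3 + 7*k + 8)^2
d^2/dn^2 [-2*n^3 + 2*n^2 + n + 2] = 4 - 12*n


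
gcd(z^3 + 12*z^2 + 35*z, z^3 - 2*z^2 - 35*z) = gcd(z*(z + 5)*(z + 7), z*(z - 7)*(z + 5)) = z^2 + 5*z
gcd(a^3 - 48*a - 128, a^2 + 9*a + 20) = a + 4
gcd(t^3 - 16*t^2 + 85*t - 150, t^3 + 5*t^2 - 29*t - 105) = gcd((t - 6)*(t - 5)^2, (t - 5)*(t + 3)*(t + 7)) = t - 5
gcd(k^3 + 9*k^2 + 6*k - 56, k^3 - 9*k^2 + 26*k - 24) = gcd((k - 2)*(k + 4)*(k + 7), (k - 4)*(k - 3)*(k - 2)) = k - 2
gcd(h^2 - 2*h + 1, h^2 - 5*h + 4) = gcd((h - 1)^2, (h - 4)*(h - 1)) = h - 1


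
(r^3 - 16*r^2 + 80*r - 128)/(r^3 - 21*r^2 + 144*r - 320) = (r^2 - 8*r + 16)/(r^2 - 13*r + 40)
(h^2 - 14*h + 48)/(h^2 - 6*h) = (h - 8)/h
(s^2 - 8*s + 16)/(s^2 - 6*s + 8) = (s - 4)/(s - 2)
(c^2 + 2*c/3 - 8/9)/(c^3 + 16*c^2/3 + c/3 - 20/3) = (c - 2/3)/(c^2 + 4*c - 5)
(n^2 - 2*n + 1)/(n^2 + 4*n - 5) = (n - 1)/(n + 5)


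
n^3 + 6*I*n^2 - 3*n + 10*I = (n - I)*(n + 2*I)*(n + 5*I)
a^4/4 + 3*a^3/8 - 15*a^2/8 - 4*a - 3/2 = (a/4 + 1/2)*(a - 3)*(a + 1/2)*(a + 2)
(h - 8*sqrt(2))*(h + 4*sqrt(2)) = h^2 - 4*sqrt(2)*h - 64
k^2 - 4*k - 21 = (k - 7)*(k + 3)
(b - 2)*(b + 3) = b^2 + b - 6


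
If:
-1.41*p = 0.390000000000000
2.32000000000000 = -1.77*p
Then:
No Solution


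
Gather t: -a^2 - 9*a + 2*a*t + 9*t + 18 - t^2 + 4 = -a^2 - 9*a - t^2 + t*(2*a + 9) + 22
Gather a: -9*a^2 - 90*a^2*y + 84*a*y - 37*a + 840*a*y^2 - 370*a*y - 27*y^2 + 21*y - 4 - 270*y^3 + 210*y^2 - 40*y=a^2*(-90*y - 9) + a*(840*y^2 - 286*y - 37) - 270*y^3 + 183*y^2 - 19*y - 4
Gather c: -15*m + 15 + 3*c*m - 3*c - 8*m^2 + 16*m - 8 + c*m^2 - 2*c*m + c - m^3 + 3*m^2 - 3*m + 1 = c*(m^2 + m - 2) - m^3 - 5*m^2 - 2*m + 8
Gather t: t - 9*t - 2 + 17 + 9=24 - 8*t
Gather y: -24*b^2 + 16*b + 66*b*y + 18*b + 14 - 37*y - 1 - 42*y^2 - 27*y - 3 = -24*b^2 + 34*b - 42*y^2 + y*(66*b - 64) + 10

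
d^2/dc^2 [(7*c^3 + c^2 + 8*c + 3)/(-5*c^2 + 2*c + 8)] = 2*(-518*c^3 - 681*c^2 - 2214*c - 68)/(125*c^6 - 150*c^5 - 540*c^4 + 472*c^3 + 864*c^2 - 384*c - 512)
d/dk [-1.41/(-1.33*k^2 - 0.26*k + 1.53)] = (-3.7506*k - 0.3666)/(1.33*k^2 + 0.26*k - 1.53)^2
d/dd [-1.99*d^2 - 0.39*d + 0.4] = -3.98*d - 0.39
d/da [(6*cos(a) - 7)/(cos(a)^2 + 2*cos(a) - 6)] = 2*(-3*sin(a)^2 - 7*cos(a) + 14)*sin(a)/(cos(a)^2 + 2*cos(a) - 6)^2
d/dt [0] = 0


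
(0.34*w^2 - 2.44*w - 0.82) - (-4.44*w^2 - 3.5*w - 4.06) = 4.78*w^2 + 1.06*w + 3.24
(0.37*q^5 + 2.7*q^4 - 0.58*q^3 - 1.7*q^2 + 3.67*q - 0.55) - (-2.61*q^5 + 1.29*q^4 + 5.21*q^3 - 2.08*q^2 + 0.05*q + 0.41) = 2.98*q^5 + 1.41*q^4 - 5.79*q^3 + 0.38*q^2 + 3.62*q - 0.96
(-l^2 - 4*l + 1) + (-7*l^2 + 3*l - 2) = -8*l^2 - l - 1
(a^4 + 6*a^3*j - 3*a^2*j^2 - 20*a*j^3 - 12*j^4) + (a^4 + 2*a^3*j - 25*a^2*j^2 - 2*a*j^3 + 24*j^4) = 2*a^4 + 8*a^3*j - 28*a^2*j^2 - 22*a*j^3 + 12*j^4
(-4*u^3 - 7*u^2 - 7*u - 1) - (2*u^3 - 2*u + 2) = -6*u^3 - 7*u^2 - 5*u - 3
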